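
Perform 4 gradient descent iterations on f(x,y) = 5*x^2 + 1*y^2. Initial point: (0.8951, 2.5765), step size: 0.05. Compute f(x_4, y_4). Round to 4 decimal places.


Gradient descent on f(x,y) = 5*x^2 + 1*y^2.
Starting point: (0.8951, 2.5765), alpha = 0.05
Step 1: grad_x = 2*5*0.8951 = 8.951, grad_y = 2*1*2.5765 = 5.153
  x_1 = 0.8951 - 0.05*8.951 = 0.4476
  y_1 = 2.5765 - 0.05*5.153 = 2.3189
Step 2: grad_x = 2*5*0.4476 = 4.4755, grad_y = 2*1*2.3189 = 4.6377
  x_2 = 0.4476 - 0.05*4.4755 = 0.2238
  y_2 = 2.3189 - 0.05*4.6377 = 2.087
Step 3: grad_x = 2*5*0.2238 = 2.2378, grad_y = 2*1*2.087 = 4.1739
  x_3 = 0.2238 - 0.05*2.2378 = 0.1119
  y_3 = 2.087 - 0.05*4.1739 = 1.8783
Step 4: grad_x = 2*5*0.1119 = 1.1189, grad_y = 2*1*1.8783 = 3.7565
  x_4 = 0.1119 - 0.05*1.1189 = 0.0559
  y_4 = 1.8783 - 0.05*3.7565 = 1.6904
f(0.0559, 1.6904) = 5*0.0559^2 + 1*1.6904^2 = 2.8732


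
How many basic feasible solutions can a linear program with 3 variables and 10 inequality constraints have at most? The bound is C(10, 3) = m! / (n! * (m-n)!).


Each vertex corresponds to some choice of n active constraints out of m, so the number of vertices is at most C(m, n) = m! / (n!(m-n)!).
m = 10, n = 3
Numerator: 10 * 9 * 8
Denominator: 3! = 6
C(10, 3) = 120


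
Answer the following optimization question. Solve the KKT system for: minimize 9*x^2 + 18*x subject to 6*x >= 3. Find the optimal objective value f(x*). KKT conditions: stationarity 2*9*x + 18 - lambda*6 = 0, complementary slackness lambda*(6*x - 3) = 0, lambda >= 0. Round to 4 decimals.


Step 1: Try lambda = 0 (constraint inactive).
x_unc = -18/(2*9) = -1.0
Check: 6*-1.0 = -6.0 < 3 -- violated!
Step 2: Constraint must be active: 6*x = 3
x* = 3/6 = 0.5
lambda = (2*9*0.5 + 18)/6 = 4.5
Step 3: Compute optimal value.
f(x*) = 9*0.5^2 + 18*0.5 = 11.25


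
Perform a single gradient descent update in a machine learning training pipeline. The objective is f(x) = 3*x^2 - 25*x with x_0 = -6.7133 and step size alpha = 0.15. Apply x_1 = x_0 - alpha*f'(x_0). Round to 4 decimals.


We compute the gradient at x_0 and apply the update.
f'(x) = 6*x - 25
f'(-6.7133) = 6*-6.7133 - 25 = -65.2798
x_1 = -6.7133 - 0.15*-65.2798 = 3.0787


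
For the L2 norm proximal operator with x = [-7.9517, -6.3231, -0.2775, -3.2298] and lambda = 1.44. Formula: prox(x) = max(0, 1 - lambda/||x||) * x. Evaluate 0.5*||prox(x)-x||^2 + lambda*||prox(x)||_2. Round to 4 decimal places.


Step 1: Compute ||x||.
||x|| = 10.6639
Step 2: Compute scaling factor.
scale = max(0, 1 - 1.44/10.6639) = 0.865
Step 3: prox(x) = [-6.8779, -5.4693, -0.24, -2.7937]
||prox(x)|| = 9.2239
Step 4: Proximal objective.
0.5*||prox-x||^2 = 1.0368
lambda*||prox|| = 13.2824
Total = 14.3193


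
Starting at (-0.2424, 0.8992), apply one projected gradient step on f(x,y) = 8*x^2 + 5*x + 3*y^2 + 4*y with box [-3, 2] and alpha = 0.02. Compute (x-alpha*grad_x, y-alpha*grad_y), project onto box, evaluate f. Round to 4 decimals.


Step 1: Compute gradient at (-0.2424, 0.8992).
grad_x = 2*8*-0.2424 + 5 = 1.1216
grad_y = 2*3*0.8992 + 4 = 9.3952
Step 2: Gradient step.
x_raw = -0.2424 - 0.02*1.1216 = -0.2648
y_raw = 0.8992 - 0.02*9.3952 = 0.7113
Step 3: Project onto [-3, 2].
x_proj = clip(-0.2648) = -0.2648
y_proj = clip(0.7113) = 0.7113
Step 4: Evaluate f.
f(-0.2648, 0.7113) = 3.5999


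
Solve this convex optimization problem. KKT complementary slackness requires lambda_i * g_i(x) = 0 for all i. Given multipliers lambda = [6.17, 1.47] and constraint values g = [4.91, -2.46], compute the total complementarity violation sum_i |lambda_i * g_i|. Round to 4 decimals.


KKT complementary slackness check:
lambda_1 * g_1 = 6.17 * 4.91 = 30.2947
lambda_2 * g_2 = 1.47 * -2.46 = -3.6162
Total violation = 30.2947 + 3.6162 = 33.9109


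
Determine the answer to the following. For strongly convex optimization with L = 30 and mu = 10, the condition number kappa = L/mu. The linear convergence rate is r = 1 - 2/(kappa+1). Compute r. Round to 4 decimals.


Step 1: Compute the condition number.
kappa = L/mu = 30/10 = 3.0
Step 2: Compute the convergence rate.
r = 1 - 2/(kappa + 1) = 1 - 2*mu/(L + mu) = (L - mu)/(L + mu) = 20/40 = 0.5


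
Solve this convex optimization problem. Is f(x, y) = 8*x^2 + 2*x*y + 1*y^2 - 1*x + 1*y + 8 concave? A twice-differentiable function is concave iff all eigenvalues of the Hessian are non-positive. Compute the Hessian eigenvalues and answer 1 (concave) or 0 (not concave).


The Hessian of f(x,y) = 8*x^2 + 2*x*y + 1*y^2 - 1*x + 1*y + 8 is:
H = [[16, 2], [2, 2]]
Trace = 16 + 2 = 18
Determinant = 16*2 - (2)^2 = 28
Discriminant = (18)^2 - 4*28 = 212.0
Eigenvalues: lambda_1 = 1.7199, lambda_2 = 16.2801
The function is not concave.

0


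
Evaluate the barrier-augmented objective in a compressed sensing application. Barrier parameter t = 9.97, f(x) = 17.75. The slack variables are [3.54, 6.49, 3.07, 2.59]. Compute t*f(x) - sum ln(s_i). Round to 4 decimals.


Step 1: Compute log-barrier.
ln values: [1.2641, 1.8703, 1.1217, 0.9517]
phi = -(1.2641 + 1.8703 + 1.1217 + 0.9517) = -5.2077
Step 2: Compute augmented objective.
t*f(x) = 9.97*17.75 = 176.9675
Total = 176.9675 - 5.2077 = 171.7598


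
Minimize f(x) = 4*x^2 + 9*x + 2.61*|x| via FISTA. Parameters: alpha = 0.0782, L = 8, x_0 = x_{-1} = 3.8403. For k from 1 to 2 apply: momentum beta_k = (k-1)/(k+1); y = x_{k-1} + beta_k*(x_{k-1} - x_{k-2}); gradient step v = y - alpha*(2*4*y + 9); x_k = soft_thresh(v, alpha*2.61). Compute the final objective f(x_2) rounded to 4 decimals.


FISTA on f(x) = 4*x^2 + 9*x + 2.61*|x|
L = 8, alpha = 0.0782
Iteration 1: beta = 0.0, y = 3.8403 + 0.0*(3.8403 - 3.8403) = 3.8403
  grad(y) = 39.7224, v = y - alpha*grad = 0.734
  prox(v) = soft_thresh(0.734, 0.2041) = 0.5299
Iteration 2: beta = 0.3333, y = 0.5299 + 0.3333*(0.5299 - 3.8403) = -0.5736
  grad(y) = 4.4115, v = y - alpha*grad = -0.9185
  prox(v) = soft_thresh(-0.9185, 0.2041) = -0.7144
f(x_2) = 4*(-0.7144)^2 + 9*(-0.7144) + 2.61*|-0.7144| = -2.5236


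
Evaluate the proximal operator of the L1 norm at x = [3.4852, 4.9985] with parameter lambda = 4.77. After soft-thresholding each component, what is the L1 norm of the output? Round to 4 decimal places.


Soft-thresholding with lambda = 4.77:
prox(3.4852) = sign(3.4852)*max(|3.4852| - 4.77, 0) = 0.0
prox(4.9985) = sign(4.9985)*max(|4.9985| - 4.77, 0) = 0.2285
prox(x) = [0.0, 0.2285]
||prox(x)||_1 = 0.0 + 0.2285 = 0.2285


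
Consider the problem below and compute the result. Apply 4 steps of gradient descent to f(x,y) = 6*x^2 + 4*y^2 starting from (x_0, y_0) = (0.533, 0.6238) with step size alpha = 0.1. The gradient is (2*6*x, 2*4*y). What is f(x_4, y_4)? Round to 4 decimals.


Gradient descent on f(x,y) = 6*x^2 + 4*y^2.
Starting point: (0.533, 0.6238), alpha = 0.1
Step 1: grad_x = 2*6*0.533 = 6.396, grad_y = 2*4*0.6238 = 4.9904
  x_1 = 0.533 - 0.1*6.396 = -0.1066
  y_1 = 0.6238 - 0.1*4.9904 = 0.1248
Step 2: grad_x = 2*6*-0.1066 = -1.2792, grad_y = 2*4*0.1248 = 0.9981
  x_2 = -0.1066 - 0.1*-1.2792 = 0.0213
  y_2 = 0.1248 - 0.1*0.9981 = 0.025
Step 3: grad_x = 2*6*0.0213 = 0.2558, grad_y = 2*4*0.025 = 0.1996
  x_3 = 0.0213 - 0.1*0.2558 = -0.0043
  y_3 = 0.025 - 0.1*0.1996 = 0.005
Step 4: grad_x = 2*6*-0.0043 = -0.0512, grad_y = 2*4*0.005 = 0.0399
  x_4 = -0.0043 - 0.1*-0.0512 = 0.0009
  y_4 = 0.005 - 0.1*0.0399 = 0.001
f(0.0009, 0.001) = 6*0.0009^2 + 4*0.001^2 = 0.0


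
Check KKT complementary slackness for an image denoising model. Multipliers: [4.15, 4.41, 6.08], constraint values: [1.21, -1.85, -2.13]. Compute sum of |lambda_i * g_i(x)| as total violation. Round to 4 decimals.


KKT complementary slackness check:
lambda_1 * g_1 = 4.15 * 1.21 = 5.0215
lambda_2 * g_2 = 4.41 * -1.85 = -8.1585
lambda_3 * g_3 = 6.08 * -2.13 = -12.9504
Total violation = 5.0215 + 8.1585 + 12.9504 = 26.1304


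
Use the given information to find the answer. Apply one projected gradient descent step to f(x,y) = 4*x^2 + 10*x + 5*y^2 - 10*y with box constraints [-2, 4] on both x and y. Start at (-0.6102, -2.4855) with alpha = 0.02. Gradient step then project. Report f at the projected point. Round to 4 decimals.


Step 1: Compute gradient at (-0.6102, -2.4855).
grad_x = 2*4*-0.6102 + 10 = 5.1184
grad_y = 2*5*-2.4855 - 10 = -34.855
Step 2: Gradient step.
x_raw = -0.6102 - 0.02*5.1184 = -0.7126
y_raw = -2.4855 - 0.02*-34.855 = -1.7884
Step 3: Project onto [-2, 4].
x_proj = clip(-0.7126) = -0.7126
y_proj = clip(-1.7884) = -1.7884
Step 4: Evaluate f.
f(-0.7126, -1.7884) = 28.7812


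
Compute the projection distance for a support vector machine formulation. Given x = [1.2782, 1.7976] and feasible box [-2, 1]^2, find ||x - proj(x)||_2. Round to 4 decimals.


Project each component onto [-2, 1].
clip(1.2782) = 1.0, clip(1.7976) = 1.0
Projection = [1.0, 1.0]
Squared diffs: [0.0774, 0.6362]
Distance = sqrt(0.7136) = 0.8447


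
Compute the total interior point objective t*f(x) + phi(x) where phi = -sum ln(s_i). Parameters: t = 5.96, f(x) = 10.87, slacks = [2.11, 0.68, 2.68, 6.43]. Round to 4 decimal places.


Step 1: Compute log-barrier.
ln values: [0.7467, -0.3857, 0.9858, 1.861]
phi = -(0.7467 - 0.3857 + 0.9858 + 1.861) = -3.2078
Step 2: Compute augmented objective.
t*f(x) = 5.96*10.87 = 64.7852
Total = 64.7852 - 3.2078 = 61.5774


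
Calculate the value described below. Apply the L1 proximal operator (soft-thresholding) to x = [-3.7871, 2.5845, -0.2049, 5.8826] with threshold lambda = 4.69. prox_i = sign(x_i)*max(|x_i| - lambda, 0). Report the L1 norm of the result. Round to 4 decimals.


Soft-thresholding with lambda = 4.69:
prox(-3.7871) = sign(-3.7871)*max(|-3.7871| - 4.69, 0) = 0.0
prox(2.5845) = sign(2.5845)*max(|2.5845| - 4.69, 0) = 0.0
prox(-0.2049) = sign(-0.2049)*max(|-0.2049| - 4.69, 0) = 0.0
prox(5.8826) = sign(5.8826)*max(|5.8826| - 4.69, 0) = 1.1926
prox(x) = [0.0, 0.0, 0.0, 1.1926]
||prox(x)||_1 = 0.0 + 0.0 + 0.0 + 1.1926 = 1.1926


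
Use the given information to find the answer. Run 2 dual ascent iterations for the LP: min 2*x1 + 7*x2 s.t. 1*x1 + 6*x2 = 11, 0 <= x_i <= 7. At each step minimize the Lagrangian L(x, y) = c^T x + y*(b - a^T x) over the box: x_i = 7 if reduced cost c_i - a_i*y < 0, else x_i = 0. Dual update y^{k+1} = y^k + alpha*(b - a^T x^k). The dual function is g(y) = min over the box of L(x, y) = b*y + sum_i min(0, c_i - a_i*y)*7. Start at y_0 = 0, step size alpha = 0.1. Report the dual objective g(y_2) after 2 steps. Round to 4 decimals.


Dual ascent for LP: min 2*x1 + 7*x2, 1*x1 + 6*x2 = 11, 0 <= x_i <= 7
Step 1: y^k = 0.0, reduced costs: (2.0, 7.0)
  x^k = (0.0, 0.0), subgradient = b - a^T x = 11.0
  y^{k+1} = 0.0 + 0.1*11.0 = 1.1
Step 2: y^k = 1.1, reduced costs: (0.9, 0.4)
  x^k = (0.0, 0.0), subgradient = b - a^T x = 11.0
  y^{k+1} = 1.1 + 0.1*11.0 = 2.2
Dual objective at y_2 = 2.2: reduced costs (-0.2, -6.2), box minimizer x = (7.0, 7.0)
g(y_2) = b*y + (c1 - a1*y)*x1 + (c2 - a2*y)*x2 = 11*2.2 + (-0.2)*7.0 + (-6.2)*7.0 = 24.2 - 1.4 - 43.4 = -20.6


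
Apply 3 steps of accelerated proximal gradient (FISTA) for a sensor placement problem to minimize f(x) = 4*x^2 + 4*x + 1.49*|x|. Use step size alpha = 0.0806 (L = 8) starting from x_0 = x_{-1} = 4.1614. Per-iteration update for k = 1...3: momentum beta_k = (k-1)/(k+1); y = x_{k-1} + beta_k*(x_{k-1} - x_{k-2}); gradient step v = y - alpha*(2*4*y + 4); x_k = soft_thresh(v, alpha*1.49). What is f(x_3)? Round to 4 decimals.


FISTA on f(x) = 4*x^2 + 4*x + 1.49*|x|
L = 8, alpha = 0.0806
Iteration 1: beta = 0.0, y = 4.1614 + 0.0*(4.1614 - 4.1614) = 4.1614
  grad(y) = 37.2912, v = y - alpha*grad = 1.1557
  prox(v) = soft_thresh(1.1557, 0.1201) = 1.0356
Iteration 2: beta = 0.3333, y = 1.0356 + 0.3333*(1.0356 - 4.1614) = -0.0063
  grad(y) = 3.9497, v = y - alpha*grad = -0.3246
  prox(v) = soft_thresh(-0.3246, 0.1201) = -0.2045
Iteration 3: beta = 0.5, y = -0.2045 + 0.5*(-0.2045 - 1.0356) = -0.8246
  grad(y) = -2.597, v = y - alpha*grad = -0.6153
  prox(v) = soft_thresh(-0.6153, 0.1201) = -0.4952
f(x_3) = 4*(-0.4952)^2 + 4*(-0.4952) + 1.49*|-0.4952| = -0.262


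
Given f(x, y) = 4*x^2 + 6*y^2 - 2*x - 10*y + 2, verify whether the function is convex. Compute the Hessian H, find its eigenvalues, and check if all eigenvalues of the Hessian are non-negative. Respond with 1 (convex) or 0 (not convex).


The Hessian of f(x,y) = 4*x^2 + 6*y^2 - 2*x - 10*y + 2 is:
H = [[8, 0], [0, 12]]
Trace = 8 + 12 = 20
Determinant = 8*12 - (0)^2 = 96
Discriminant = (20)^2 - 4*96 = 16.0
Eigenvalues: lambda_1 = 8.0, lambda_2 = 12.0
The function is convex.

1


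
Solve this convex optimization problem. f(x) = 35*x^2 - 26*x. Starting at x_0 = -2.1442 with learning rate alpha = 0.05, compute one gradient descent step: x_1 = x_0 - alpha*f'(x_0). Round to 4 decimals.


We compute the gradient at x_0 and apply the update.
f'(x) = 70*x - 26
f'(-2.1442) = 70*-2.1442 - 26 = -176.094
x_1 = -2.1442 - 0.05*-176.094 = 6.6605


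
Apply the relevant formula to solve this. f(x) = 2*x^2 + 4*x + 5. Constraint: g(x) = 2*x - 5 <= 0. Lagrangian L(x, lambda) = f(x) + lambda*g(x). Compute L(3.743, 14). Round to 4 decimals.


Step 1: Evaluate f(x).
f(3.743) = 2*3.743^2 + 4*3.743 + 5 = 47.9921
Step 2: Evaluate g(x).
g(3.743) = 2*3.743 - 5 = 2.486
Step 3: Compute Lagrangian.
L = 47.9921 + 14*2.486 = 82.7961


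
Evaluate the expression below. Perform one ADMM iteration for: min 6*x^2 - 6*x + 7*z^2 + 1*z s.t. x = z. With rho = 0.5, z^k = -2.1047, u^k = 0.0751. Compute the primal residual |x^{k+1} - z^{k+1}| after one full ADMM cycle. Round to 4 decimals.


ADMM iteration with rho = 0.5, z^k = -2.1047, u^k = 0.0751
Step 1: x-update.
Minimize 6*x^2 - 6*x + (0.5/2)*(x + 2.1047 + 0.0751)^2
FOC: (2*6 + 0.5)*x = 6 + 0.5*(-2.1047 - 0.0751)
x^{k+1} = 0.3928
Step 2: z-update.
Minimize 7*z^2 + 1*z + (0.5/2)*(0.3928 - z + 0.0751)^2
FOC: (2*7 + 0.5)*z = -1 + 0.5*(0.3928 + 0.0751)
z^{k+1} = -0.0528
Step 3: u-update.
u^{k+1} = 0.0751 + 0.3928 + 0.0528 = 0.5207
Step 4: Primal residual = |0.3928 + 0.0528| = 0.4456


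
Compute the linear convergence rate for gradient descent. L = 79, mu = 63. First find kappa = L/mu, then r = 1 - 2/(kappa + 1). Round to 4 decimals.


Step 1: Compute the condition number.
kappa = L/mu = 79/63 = 1.254
Step 2: Compute the convergence rate.
r = 1 - 2/(kappa + 1) = 1 - 2*mu/(L + mu) = (L - mu)/(L + mu) = 16/142 = 0.1127


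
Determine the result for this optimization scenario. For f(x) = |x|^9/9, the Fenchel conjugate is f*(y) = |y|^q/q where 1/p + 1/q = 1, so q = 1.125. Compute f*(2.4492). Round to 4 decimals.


The conjugate exponent q satisfies 1/p + 1/q = 1.
p = 9, so q = 9/(9 - 1) = 1.125
|y|^q = 2.4492^1.125 = 2.7394
f*(2.4492) = 2.7394 / 1.125 = 2.435


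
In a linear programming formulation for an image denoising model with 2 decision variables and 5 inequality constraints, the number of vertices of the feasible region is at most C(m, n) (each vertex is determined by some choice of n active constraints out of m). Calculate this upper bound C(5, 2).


Each vertex corresponds to some choice of n active constraints out of m, so the number of vertices is at most C(m, n) = m! / (n!(m-n)!).
m = 5, n = 2
Numerator: 5 * 4
Denominator: 2! = 2
C(5, 2) = 10


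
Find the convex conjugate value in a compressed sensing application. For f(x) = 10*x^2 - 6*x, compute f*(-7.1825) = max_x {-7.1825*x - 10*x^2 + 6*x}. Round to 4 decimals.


f*(y) = sup_x {y*x - a*x^2 - b*x} = sup_x {(y-b)*x - a*x^2}
FOC: (y - b) - 2a*x = 0 => x* = (y - b)/(2a)
x* = (-7.1825 + 6)/(2*10) = -0.0591
f*(-7.1825) = (y-b)^2/(4a) = (-7.1825 + 6)^2/(4*10)
= 1.3983/40 = 0.035


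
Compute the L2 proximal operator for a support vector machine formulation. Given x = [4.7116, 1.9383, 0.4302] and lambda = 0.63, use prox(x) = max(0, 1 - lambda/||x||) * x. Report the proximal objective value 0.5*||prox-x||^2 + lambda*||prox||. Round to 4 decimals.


Step 1: Compute ||x||.
||x|| = 5.1129
Step 2: Compute scaling factor.
scale = max(0, 1 - 0.63/5.1129) = 0.8768
Step 3: prox(x) = [4.131, 1.6995, 0.3772]
||prox(x)|| = 4.4829
Step 4: Proximal objective.
0.5*||prox-x||^2 = 0.1985
lambda*||prox|| = 2.8242
Total = 3.0226


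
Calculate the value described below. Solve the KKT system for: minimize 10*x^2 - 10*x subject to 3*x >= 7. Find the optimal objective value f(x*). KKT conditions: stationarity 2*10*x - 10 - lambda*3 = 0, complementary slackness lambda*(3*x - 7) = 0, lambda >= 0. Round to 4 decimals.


Step 1: Try lambda = 0 (constraint inactive).
x_unc = 10/(2*10) = 0.5
Check: 3*0.5 = 1.5 < 7 -- violated!
Step 2: Constraint must be active: 3*x = 7
x* = 7/3 = 2.3333 (rounded; the exact value 7/3 is used below)
lambda = (2*10*(7/3) - 10)/3 = 12.2222
Step 3: Compute optimal value.
f(x*) = 10*(7/3)^2 - 10*(7/3) = 31.1111


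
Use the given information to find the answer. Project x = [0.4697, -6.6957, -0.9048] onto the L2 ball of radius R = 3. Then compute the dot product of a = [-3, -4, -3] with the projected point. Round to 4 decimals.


Step 1: Compute ||x|| (intermediates to 6 decimals).
||x|| = sqrt(0.4697^2 + (-6.6957)^2 + (-0.9048)^2) = 6.772863
Step 2: Project.
Since ||x|| > R, scale = R/||x|| = 3/6.772863 = 0.442944, proj(x) = scale * x
proj(x) = [0.208051, -2.96582, -0.400776]
Step 3: Dot product.
a^T * proj(x) = -3*0.208051 - 4*(-2.96582) - 3*(-0.400776) = 12.4415


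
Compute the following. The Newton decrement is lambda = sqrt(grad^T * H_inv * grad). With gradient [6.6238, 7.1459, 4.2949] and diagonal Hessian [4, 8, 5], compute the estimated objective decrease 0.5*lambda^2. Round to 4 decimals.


Step 1: H is diagonal, so H^(-1) * g = [1.656, 0.8932, 0.859].
Step 2: g^T H^(-1) g = sum_i g_i^2 / H_ii
  = (6.6238)^2/4 + (7.1459)^2/8 + (4.2949)^2/5
  = 10.9687 + 6.383 + 3.6892 = 21.0409
Step 3: Objective decrease = 0.5 * g^T H^(-1) g = 10.5205


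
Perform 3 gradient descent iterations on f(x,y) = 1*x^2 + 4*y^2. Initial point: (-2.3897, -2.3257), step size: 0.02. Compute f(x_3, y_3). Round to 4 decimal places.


Gradient descent on f(x,y) = 1*x^2 + 4*y^2.
Starting point: (-2.3897, -2.3257), alpha = 0.02
Step 1: grad_x = 2*1*-2.3897 = -4.7794, grad_y = 2*4*-2.3257 = -18.6056
  x_1 = -2.3897 - 0.02*-4.7794 = -2.2941
  y_1 = -2.3257 - 0.02*-18.6056 = -1.9536
Step 2: grad_x = 2*1*-2.2941 = -4.5882, grad_y = 2*4*-1.9536 = -15.6287
  x_2 = -2.2941 - 0.02*-4.5882 = -2.2023
  y_2 = -1.9536 - 0.02*-15.6287 = -1.641
Step 3: grad_x = 2*1*-2.2023 = -4.4047, grad_y = 2*4*-1.641 = -13.1281
  x_3 = -2.2023 - 0.02*-4.4047 = -2.1143
  y_3 = -1.641 - 0.02*-13.1281 = -1.3785
f(-2.1143, -1.3785) = 1*(-2.1143)^2 + 4*(-1.3785)^2 = 12.0706


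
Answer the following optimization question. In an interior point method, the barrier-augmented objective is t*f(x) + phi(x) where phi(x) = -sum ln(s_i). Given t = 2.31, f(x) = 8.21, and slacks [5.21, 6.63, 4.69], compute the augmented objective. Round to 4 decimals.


Step 1: Compute log-barrier.
ln values: [1.6506, 1.8916, 1.5454]
phi = -(1.6506 + 1.8916 + 1.5454) = -5.0876
Step 2: Compute augmented objective.
t*f(x) = 2.31*8.21 = 18.9651
Total = 18.9651 - 5.0876 = 13.8775


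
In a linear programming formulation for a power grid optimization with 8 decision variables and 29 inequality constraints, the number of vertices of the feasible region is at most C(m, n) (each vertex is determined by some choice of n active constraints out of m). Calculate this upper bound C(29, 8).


Each vertex corresponds to some choice of n active constraints out of m, so the number of vertices is at most C(m, n) = m! / (n!(m-n)!).
m = 29, n = 8
Numerator: 29 * 28 * 27 * 26 * 25 * 24 * 23 * 22
Denominator: 8! = 40320
C(29, 8) = 4292145


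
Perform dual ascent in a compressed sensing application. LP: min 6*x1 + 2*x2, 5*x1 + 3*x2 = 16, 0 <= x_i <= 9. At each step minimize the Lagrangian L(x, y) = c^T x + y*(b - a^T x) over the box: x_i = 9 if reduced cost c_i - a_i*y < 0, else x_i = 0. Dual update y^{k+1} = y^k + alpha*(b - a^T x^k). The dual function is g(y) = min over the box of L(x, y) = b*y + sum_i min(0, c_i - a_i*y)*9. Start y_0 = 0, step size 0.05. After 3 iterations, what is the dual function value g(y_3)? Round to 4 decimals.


Dual ascent for LP: min 6*x1 + 2*x2, 5*x1 + 3*x2 = 16, 0 <= x_i <= 9
Step 1: y^k = 0.0, reduced costs: (6.0, 2.0)
  x^k = (0.0, 0.0), subgradient = b - a^T x = 16.0
  y^{k+1} = 0.0 + 0.05*16.0 = 0.8
Step 2: y^k = 0.8, reduced costs: (2.0, -0.4)
  x^k = (0.0, 9.0), subgradient = b - a^T x = -11.0
  y^{k+1} = 0.8 + 0.05*-11.0 = 0.25
Step 3: y^k = 0.25, reduced costs: (4.75, 1.25)
  x^k = (0.0, 0.0), subgradient = b - a^T x = 16.0
  y^{k+1} = 0.25 + 0.05*16.0 = 1.05
Dual objective at y_3 = 1.05: reduced costs (0.75, -1.15), box minimizer x = (0.0, 9.0)
g(y_3) = b*y + (c1 - a1*y)*x1 + (c2 - a2*y)*x2 = 16*1.05 + 0.75*0.0 + (-1.15)*9.0 = 16.8 + 0.0 - 10.35 = 6.45


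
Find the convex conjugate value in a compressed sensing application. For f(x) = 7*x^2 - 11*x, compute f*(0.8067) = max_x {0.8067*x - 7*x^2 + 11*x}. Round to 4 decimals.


f*(y) = sup_x {y*x - a*x^2 - b*x} = sup_x {(y-b)*x - a*x^2}
FOC: (y - b) - 2a*x = 0 => x* = (y - b)/(2a)
x* = (0.8067 + 11)/(2*7) = 0.8433
f*(0.8067) = (y-b)^2/(4a) = (0.8067 + 11)^2/(4*7)
= 139.3982/28 = 4.9785


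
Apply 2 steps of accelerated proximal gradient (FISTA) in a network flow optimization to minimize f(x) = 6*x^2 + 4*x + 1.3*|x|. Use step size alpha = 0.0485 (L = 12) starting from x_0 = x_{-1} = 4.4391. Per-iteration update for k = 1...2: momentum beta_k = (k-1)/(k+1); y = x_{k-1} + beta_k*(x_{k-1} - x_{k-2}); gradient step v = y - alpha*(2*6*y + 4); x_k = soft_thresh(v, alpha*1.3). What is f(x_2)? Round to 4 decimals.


FISTA on f(x) = 6*x^2 + 4*x + 1.3*|x|
L = 12, alpha = 0.0485
Iteration 1: beta = 0.0, y = 4.4391 + 0.0*(4.4391 - 4.4391) = 4.4391
  grad(y) = 57.2692, v = y - alpha*grad = 1.6615
  prox(v) = soft_thresh(1.6615, 0.0631) = 1.5985
Iteration 2: beta = 0.3333, y = 1.5985 + 0.3333*(1.5985 - 4.4391) = 0.6516
  grad(y) = 11.8195, v = y - alpha*grad = 0.0784
  prox(v) = soft_thresh(0.0784, 0.0631) = 0.0153
f(x_2) = 6*0.0153^2 + 4*0.0153 + 1.3*|0.0153| = 0.0827


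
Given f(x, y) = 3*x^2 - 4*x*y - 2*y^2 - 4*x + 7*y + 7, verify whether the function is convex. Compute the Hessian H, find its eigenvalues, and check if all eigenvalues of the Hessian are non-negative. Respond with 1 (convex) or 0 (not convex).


The Hessian of f(x,y) = 3*x^2 - 4*x*y - 2*y^2 - 4*x + 7*y + 7 is:
H = [[6, -4], [-4, -4]]
Trace = 6 - 4 = 2
Determinant = 6*-4 - (-4)^2 = -40
Discriminant = (2)^2 - 4*-40 = 164.0
Eigenvalues: lambda_1 = -5.4031, lambda_2 = 7.4031
The function is not convex.

0


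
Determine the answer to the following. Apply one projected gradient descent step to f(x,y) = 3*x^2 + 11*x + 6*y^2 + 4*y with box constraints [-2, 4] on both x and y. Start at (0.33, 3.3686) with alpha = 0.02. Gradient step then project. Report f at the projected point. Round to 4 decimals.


Step 1: Compute gradient at (0.33, 3.3686).
grad_x = 2*3*0.33 + 11 = 12.98
grad_y = 2*6*3.3686 + 4 = 44.4232
Step 2: Gradient step.
x_raw = 0.33 - 0.02*12.98 = 0.0704
y_raw = 3.3686 - 0.02*44.4232 = 2.4801
Step 3: Project onto [-2, 4].
x_proj = clip(0.0704) = 0.0704
y_proj = clip(2.4801) = 2.4801
Step 4: Evaluate f.
f(0.0704, 2.4801) = 47.6163


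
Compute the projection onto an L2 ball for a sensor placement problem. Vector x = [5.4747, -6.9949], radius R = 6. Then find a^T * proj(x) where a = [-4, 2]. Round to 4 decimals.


Step 1: Compute ||x|| (intermediates to 6 decimals).
||x|| = sqrt(5.4747^2 + (-6.9949)^2) = 8.882622
Step 2: Project.
Since ||x|| > R, scale = R/||x|| = 6/8.882622 = 0.675476, proj(x) = scale * x
proj(x) = [3.698028, -4.724887]
Step 3: Dot product.
a^T * proj(x) = -4*3.698028 + 2*(-4.724887) = -24.2419


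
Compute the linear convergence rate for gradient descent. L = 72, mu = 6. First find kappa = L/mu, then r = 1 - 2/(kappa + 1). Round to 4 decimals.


Step 1: Compute the condition number.
kappa = L/mu = 72/6 = 12.0
Step 2: Compute the convergence rate.
r = 1 - 2/(kappa + 1) = 1 - 2*mu/(L + mu) = (L - mu)/(L + mu) = 66/78 = 0.8462


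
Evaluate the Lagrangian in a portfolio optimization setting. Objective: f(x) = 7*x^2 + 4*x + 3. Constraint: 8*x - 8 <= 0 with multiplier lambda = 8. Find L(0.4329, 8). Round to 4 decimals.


Step 1: Evaluate f(x).
f(0.4329) = 7*0.4329^2 + 4*0.4329 + 3 = 6.0434
Step 2: Evaluate g(x).
g(0.4329) = 8*0.4329 - 8 = -4.5368
Step 3: Compute Lagrangian.
L = 6.0434 + 8*-4.5368 = -30.251


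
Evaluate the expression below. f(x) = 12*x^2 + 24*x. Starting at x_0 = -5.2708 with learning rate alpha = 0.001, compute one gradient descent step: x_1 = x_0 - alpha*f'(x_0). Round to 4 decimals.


We compute the gradient at x_0 and apply the update.
f'(x) = 24*x + 24
f'(-5.2708) = 24*-5.2708 + 24 = -102.4992
x_1 = -5.2708 - 0.001*-102.4992 = -5.1683


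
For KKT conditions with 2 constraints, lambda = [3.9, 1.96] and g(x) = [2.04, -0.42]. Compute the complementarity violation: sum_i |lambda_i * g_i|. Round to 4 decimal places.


KKT complementary slackness check:
lambda_1 * g_1 = 3.9 * 2.04 = 7.956
lambda_2 * g_2 = 1.96 * -0.42 = -0.8232
Total violation = 7.956 + 0.8232 = 8.7792


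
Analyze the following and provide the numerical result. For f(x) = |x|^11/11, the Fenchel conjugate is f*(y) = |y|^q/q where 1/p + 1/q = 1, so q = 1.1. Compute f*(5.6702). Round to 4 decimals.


The conjugate exponent q satisfies 1/p + 1/q = 1.
p = 11, so q = 11/(11 - 1) = 1.1
|y|^q = 5.6702^1.1 = 6.7446
f*(5.6702) = 6.7446 / 1.1 = 6.1315


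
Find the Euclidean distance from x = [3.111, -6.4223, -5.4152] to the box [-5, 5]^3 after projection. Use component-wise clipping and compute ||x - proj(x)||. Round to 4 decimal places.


Project each component onto [-5, 5].
clip(3.111) = 3.111, clip(-6.4223) = -5.0, clip(-5.4152) = -5.0
Projection = [3.111, -5.0, -5.0]
Squared diffs: [0.0, 2.0229, 0.1724]
Distance = sqrt(2.1953) = 1.4817


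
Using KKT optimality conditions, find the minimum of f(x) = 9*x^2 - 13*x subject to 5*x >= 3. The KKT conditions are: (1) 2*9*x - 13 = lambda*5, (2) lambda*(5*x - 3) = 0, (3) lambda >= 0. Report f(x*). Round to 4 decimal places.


Step 1: Try lambda = 0 (constraint inactive).
Stationarity: 2*9*x - 13 = 0
x* = 13/(2*9) = 13/18 = 0.7222 (rounded; the exact value 13/18 is used below)
Check constraint: 5*0.7222 = 3.611 >= 3 -- satisfied.
Step 2: Compute optimal value.
f(x*) = 9*(13/18)^2 - 13*(13/18) = -4.6944


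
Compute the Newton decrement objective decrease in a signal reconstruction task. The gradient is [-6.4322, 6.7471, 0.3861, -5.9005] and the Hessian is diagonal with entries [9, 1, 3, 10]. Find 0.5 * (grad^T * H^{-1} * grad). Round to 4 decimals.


Step 1: H is diagonal, so H^(-1) * g = [-0.7147, 6.7471, 0.1287, -0.5901].
Step 2: g^T H^(-1) g = sum_i g_i^2 / H_ii
  = (-6.4322)^2/9 + (6.7471)^2/1 + (0.3861)^2/3 + (-5.9005)^2/10
  = 4.597 + 45.5234 + 0.0497 + 3.4816 = 53.6517
Step 3: Objective decrease = 0.5 * g^T H^(-1) g = 26.8258


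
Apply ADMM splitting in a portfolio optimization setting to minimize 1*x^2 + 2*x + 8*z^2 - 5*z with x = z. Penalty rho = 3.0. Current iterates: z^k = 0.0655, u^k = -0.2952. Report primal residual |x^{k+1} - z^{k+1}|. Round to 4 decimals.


ADMM iteration with rho = 3.0, z^k = 0.0655, u^k = -0.2952
Step 1: x-update.
Minimize 1*x^2 + 2*x + (3.0/2)*(x - 0.0655 - 0.2952)^2
FOC: (2*1 + 3.0)*x = -2 + 3.0*(0.0655 + 0.2952)
x^{k+1} = -0.1836
Step 2: z-update.
Minimize 8*z^2 - 5*z + (3.0/2)*(-0.1836 - z - 0.2952)^2
FOC: (2*8 + 3.0)*z = 5 + 3.0*(-0.1836 - 0.2952)
z^{k+1} = 0.1876
Step 3: u-update.
u^{k+1} = -0.2952 - 0.1836 - 0.1876 = -0.6663
Step 4: Primal residual = |-0.1836 - 0.1876| = 0.3711


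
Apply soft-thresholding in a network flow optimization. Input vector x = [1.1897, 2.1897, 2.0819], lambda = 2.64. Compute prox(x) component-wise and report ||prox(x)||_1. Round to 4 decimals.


Soft-thresholding with lambda = 2.64:
prox(1.1897) = sign(1.1897)*max(|1.1897| - 2.64, 0) = 0.0
prox(2.1897) = sign(2.1897)*max(|2.1897| - 2.64, 0) = 0.0
prox(2.0819) = sign(2.0819)*max(|2.0819| - 2.64, 0) = 0.0
prox(x) = [0.0, 0.0, 0.0]
||prox(x)||_1 = 0.0 + 0.0 + 0.0 = 0.0


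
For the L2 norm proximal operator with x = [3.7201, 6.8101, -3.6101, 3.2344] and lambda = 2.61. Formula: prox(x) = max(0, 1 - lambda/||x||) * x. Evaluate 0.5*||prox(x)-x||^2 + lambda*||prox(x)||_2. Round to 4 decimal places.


Step 1: Compute ||x||.
||x|| = 9.1494
Step 2: Compute scaling factor.
scale = max(0, 1 - 2.61/9.1494) = 0.7147
Step 3: prox(x) = [2.6589, 4.8674, -2.5803, 2.3117]
||prox(x)|| = 6.5394
Step 4: Proximal objective.
0.5*||prox-x||^2 = 3.4061
lambda*||prox|| = 17.0678
Total = 20.4738


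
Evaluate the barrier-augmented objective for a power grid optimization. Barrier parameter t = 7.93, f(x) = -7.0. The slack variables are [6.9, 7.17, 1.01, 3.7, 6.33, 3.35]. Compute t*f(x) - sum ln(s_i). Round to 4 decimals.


Step 1: Compute log-barrier.
ln values: [1.9315, 1.9699, 0.01, 1.3083, 1.8453, 1.209]
phi = -(1.9315 + 1.9699 + 0.01 + 1.3083 + 1.8453 + 1.209) = -8.274
Step 2: Compute augmented objective.
t*f(x) = 7.93*-7.0 = -55.51
Total = -55.51 - 8.274 = -63.784


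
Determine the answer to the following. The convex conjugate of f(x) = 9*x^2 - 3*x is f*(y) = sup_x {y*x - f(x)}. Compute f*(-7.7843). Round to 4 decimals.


f*(y) = sup_x {y*x - a*x^2 - b*x} = sup_x {(y-b)*x - a*x^2}
FOC: (y - b) - 2a*x = 0 => x* = (y - b)/(2a)
x* = (-7.7843 + 3)/(2*9) = -0.2658
f*(-7.7843) = (y-b)^2/(4a) = (-7.7843 + 3)^2/(4*9)
= 22.8895/36 = 0.6358


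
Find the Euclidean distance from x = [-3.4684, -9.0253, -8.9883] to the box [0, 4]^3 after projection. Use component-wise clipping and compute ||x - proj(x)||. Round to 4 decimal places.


Project each component onto [0, 4].
clip(-3.4684) = 0.0, clip(-9.0253) = 0.0, clip(-8.9883) = 0.0
Projection = [0.0, 0.0, 0.0]
Squared diffs: [12.0298, 81.456, 80.7895]
Distance = sqrt(174.2753) = 13.2013


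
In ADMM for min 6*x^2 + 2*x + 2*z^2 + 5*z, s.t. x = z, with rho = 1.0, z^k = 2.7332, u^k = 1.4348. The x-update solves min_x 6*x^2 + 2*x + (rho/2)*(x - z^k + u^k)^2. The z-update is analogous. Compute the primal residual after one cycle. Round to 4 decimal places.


ADMM iteration with rho = 1.0, z^k = 2.7332, u^k = 1.4348
Step 1: x-update.
Minimize 6*x^2 + 2*x + (1.0/2)*(x - 2.7332 + 1.4348)^2
FOC: (2*6 + 1.0)*x = -2 + 1.0*(2.7332 - 1.4348)
x^{k+1} = -0.054
Step 2: z-update.
Minimize 2*z^2 + 5*z + (1.0/2)*(-0.054 - z + 1.4348)^2
FOC: (2*2 + 1.0)*z = -5 + 1.0*(-0.054 + 1.4348)
z^{k+1} = -0.7238
Step 3: u-update.
u^{k+1} = 1.4348 - 0.054 + 0.7238 = 2.1047
Step 4: Primal residual = |-0.054 + 0.7238| = 0.6699


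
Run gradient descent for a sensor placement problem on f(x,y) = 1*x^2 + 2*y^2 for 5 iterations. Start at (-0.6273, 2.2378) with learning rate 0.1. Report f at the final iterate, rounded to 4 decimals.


Gradient descent on f(x,y) = 1*x^2 + 2*y^2.
Starting point: (-0.6273, 2.2378), alpha = 0.1
Step 1: grad_x = 2*1*-0.6273 = -1.2546, grad_y = 2*2*2.2378 = 8.9512
  x_1 = -0.6273 - 0.1*-1.2546 = -0.5018
  y_1 = 2.2378 - 0.1*8.9512 = 1.3427
Step 2: grad_x = 2*1*-0.5018 = -1.0037, grad_y = 2*2*1.3427 = 5.3707
  x_2 = -0.5018 - 0.1*-1.0037 = -0.4015
  y_2 = 1.3427 - 0.1*5.3707 = 0.8056
Step 3: grad_x = 2*1*-0.4015 = -0.8029, grad_y = 2*2*0.8056 = 3.2224
  x_3 = -0.4015 - 0.1*-0.8029 = -0.3212
  y_3 = 0.8056 - 0.1*3.2224 = 0.4834
Step 4: grad_x = 2*1*-0.3212 = -0.6424, grad_y = 2*2*0.4834 = 1.9335
  x_4 = -0.3212 - 0.1*-0.6424 = -0.2569
  y_4 = 0.4834 - 0.1*1.9335 = 0.29
Step 5: grad_x = 2*1*-0.2569 = -0.5139, grad_y = 2*2*0.29 = 1.1601
  x_5 = -0.2569 - 0.1*-0.5139 = -0.2056
  y_5 = 0.29 - 0.1*1.1601 = 0.174
f(-0.2056, 0.174) = 1*(-0.2056)^2 + 2*0.174^2 = 0.1028


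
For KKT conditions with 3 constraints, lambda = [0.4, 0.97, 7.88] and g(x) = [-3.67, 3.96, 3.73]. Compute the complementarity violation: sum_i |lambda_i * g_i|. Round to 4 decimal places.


KKT complementary slackness check:
lambda_1 * g_1 = 0.4 * -3.67 = -1.468
lambda_2 * g_2 = 0.97 * 3.96 = 3.8412
lambda_3 * g_3 = 7.88 * 3.73 = 29.3924
Total violation = 1.468 + 3.8412 + 29.3924 = 34.7016


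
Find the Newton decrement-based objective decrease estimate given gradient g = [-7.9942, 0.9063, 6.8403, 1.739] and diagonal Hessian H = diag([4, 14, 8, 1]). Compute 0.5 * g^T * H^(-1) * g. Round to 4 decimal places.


Step 1: H is diagonal, so H^(-1) * g = [-1.9986, 0.0647, 0.855, 1.739].
Step 2: g^T H^(-1) g = sum_i g_i^2 / H_ii
  = (-7.9942)^2/4 + (0.9063)^2/14 + (6.8403)^2/8 + (1.739)^2/1
  = 15.9768 + 0.0587 + 5.8487 + 3.0241 = 24.9083
Step 3: Objective decrease = 0.5 * g^T H^(-1) g = 12.4542


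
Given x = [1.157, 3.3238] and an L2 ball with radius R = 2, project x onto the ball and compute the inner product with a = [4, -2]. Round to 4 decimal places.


Step 1: Compute ||x|| (intermediates to 6 decimals).
||x|| = sqrt(1.157^2 + 3.3238^2) = 3.519417
Step 2: Project.
Since ||x|| > R, scale = R/||x|| = 2/3.519417 = 0.568276, proj(x) = scale * x
proj(x) = [0.657495, 1.888836]
Step 3: Dot product.
a^T * proj(x) = 4*0.657495 - 2*1.888836 = -1.1477


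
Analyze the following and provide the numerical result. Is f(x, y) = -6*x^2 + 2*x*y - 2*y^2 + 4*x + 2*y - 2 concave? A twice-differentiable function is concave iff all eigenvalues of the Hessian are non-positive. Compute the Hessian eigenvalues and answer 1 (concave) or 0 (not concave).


The Hessian of f(x,y) = -6*x^2 + 2*x*y - 2*y^2 + 4*x + 2*y - 2 is:
H = [[-12, 2], [2, -4]]
Trace = -12 - 4 = -16
Determinant = -12*-4 - (2)^2 = 44
Discriminant = (-16)^2 - 4*44 = 80.0
Eigenvalues: lambda_1 = -12.4721, lambda_2 = -3.5279
The function is concave.

1


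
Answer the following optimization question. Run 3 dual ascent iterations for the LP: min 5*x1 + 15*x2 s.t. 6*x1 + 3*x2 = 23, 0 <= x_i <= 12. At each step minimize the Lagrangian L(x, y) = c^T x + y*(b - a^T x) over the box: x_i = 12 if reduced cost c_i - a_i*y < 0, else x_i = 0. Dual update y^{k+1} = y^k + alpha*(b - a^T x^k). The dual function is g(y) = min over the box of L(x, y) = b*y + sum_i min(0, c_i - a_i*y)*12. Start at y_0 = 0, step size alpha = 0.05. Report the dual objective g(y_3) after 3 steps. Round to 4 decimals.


Dual ascent for LP: min 5*x1 + 15*x2, 6*x1 + 3*x2 = 23, 0 <= x_i <= 12
Step 1: y^k = 0.0, reduced costs: (5.0, 15.0)
  x^k = (0.0, 0.0), subgradient = b - a^T x = 23.0
  y^{k+1} = 0.0 + 0.05*23.0 = 1.15
Step 2: y^k = 1.15, reduced costs: (-1.9, 11.55)
  x^k = (12.0, 0.0), subgradient = b - a^T x = -49.0
  y^{k+1} = 1.15 + 0.05*-49.0 = -1.3
Step 3: y^k = -1.3, reduced costs: (12.8, 18.9)
  x^k = (0.0, 0.0), subgradient = b - a^T x = 23.0
  y^{k+1} = -1.3 + 0.05*23.0 = -0.15
Dual objective at y_3 = -0.15: reduced costs (5.9, 15.45), box minimizer x = (0.0, 0.0)
g(y_3) = b*y + (c1 - a1*y)*x1 + (c2 - a2*y)*x2 = 23*(-0.15) + 5.9*0.0 + 15.45*0.0 = -3.45 + 0.0 + 0.0 = -3.45


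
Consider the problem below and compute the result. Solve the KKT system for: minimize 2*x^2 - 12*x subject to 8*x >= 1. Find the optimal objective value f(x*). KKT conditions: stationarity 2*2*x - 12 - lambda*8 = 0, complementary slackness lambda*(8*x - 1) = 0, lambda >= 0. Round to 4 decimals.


Step 1: Try lambda = 0 (constraint inactive).
Stationarity: 2*2*x - 12 = 0
x* = 12/(2*2) = 3.0
Check constraint: 8*3.0 = 24.0 >= 1 -- satisfied.
Step 2: Compute optimal value.
f(x*) = 2*3.0^2 - 12*3.0 = -18.0


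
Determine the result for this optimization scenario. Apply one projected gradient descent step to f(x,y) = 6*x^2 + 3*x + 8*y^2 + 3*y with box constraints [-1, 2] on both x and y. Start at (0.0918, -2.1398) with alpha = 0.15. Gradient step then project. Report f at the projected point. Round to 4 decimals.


Step 1: Compute gradient at (0.0918, -2.1398).
grad_x = 2*6*0.0918 + 3 = 4.1016
grad_y = 2*8*-2.1398 + 3 = -31.2368
Step 2: Gradient step.
x_raw = 0.0918 - 0.15*4.1016 = -0.5234
y_raw = -2.1398 - 0.15*-31.2368 = 2.5457
Step 3: Project onto [-1, 2].
x_proj = clip(-0.5234) = -0.5234
y_proj = clip(2.5457) = 2.0
Step 4: Evaluate f.
f(-0.5234, 2.0) = 38.0736


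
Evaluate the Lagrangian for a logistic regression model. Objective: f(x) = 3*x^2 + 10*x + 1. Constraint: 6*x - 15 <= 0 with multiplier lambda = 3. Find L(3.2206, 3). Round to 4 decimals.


Step 1: Evaluate f(x).
f(3.2206) = 3*3.2206^2 + 10*3.2206 + 1 = 64.3228
Step 2: Evaluate g(x).
g(3.2206) = 6*3.2206 - 15 = 4.3236
Step 3: Compute Lagrangian.
L = 64.3228 + 3*4.3236 = 77.2936


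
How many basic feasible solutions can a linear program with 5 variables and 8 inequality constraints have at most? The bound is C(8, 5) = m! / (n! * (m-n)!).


Each vertex corresponds to some choice of n active constraints out of m, so the number of vertices is at most C(m, n) = m! / (n!(m-n)!).
m = 8, n = 5
Numerator: 8 * 7 * 6 * 5 * 4
Denominator: 5! = 120
C(8, 5) = 56


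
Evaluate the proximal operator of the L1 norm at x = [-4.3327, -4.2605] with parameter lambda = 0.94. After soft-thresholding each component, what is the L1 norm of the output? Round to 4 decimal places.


Soft-thresholding with lambda = 0.94:
prox(-4.3327) = sign(-4.3327)*max(|-4.3327| - 0.94, 0) = -3.3927
prox(-4.2605) = sign(-4.2605)*max(|-4.2605| - 0.94, 0) = -3.3205
prox(x) = [-3.3927, -3.3205]
||prox(x)||_1 = 3.3927 + 3.3205 = 6.7132


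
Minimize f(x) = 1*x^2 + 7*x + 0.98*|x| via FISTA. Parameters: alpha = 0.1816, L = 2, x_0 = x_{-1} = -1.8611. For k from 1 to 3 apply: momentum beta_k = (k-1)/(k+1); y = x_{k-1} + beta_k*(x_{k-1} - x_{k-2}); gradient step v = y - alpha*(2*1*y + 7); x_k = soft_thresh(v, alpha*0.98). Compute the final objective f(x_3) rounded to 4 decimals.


FISTA on f(x) = 1*x^2 + 7*x + 0.98*|x|
L = 2, alpha = 0.1816
Iteration 1: beta = 0.0, y = -1.8611 + 0.0*(-1.8611 + 1.8611) = -1.8611
  grad(y) = 3.2778, v = y - alpha*grad = -2.4563
  prox(v) = soft_thresh(-2.4563, 0.178) = -2.2784
Iteration 2: beta = 0.3333, y = -2.2784 + 0.3333*(-2.2784 + 1.8611) = -2.4175
  grad(y) = 2.1651, v = y - alpha*grad = -2.8106
  prox(v) = soft_thresh(-2.8106, 0.178) = -2.6327
Iteration 3: beta = 0.5, y = -2.6327 + 0.5*(-2.6327 + 2.2784) = -2.8098
  grad(y) = 1.3803, v = y - alpha*grad = -3.0605
  prox(v) = soft_thresh(-3.0605, 0.178) = -2.8825
f(x_3) = 1*(-2.8825)^2 + 7*(-2.8825) + 0.98*|-2.8825| = -9.0439


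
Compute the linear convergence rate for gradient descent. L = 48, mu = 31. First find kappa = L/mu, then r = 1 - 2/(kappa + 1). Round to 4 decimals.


Step 1: Compute the condition number.
kappa = L/mu = 48/31 = 1.5484
Step 2: Compute the convergence rate.
r = 1 - 2/(kappa + 1) = 1 - 2*mu/(L + mu) = (L - mu)/(L + mu) = 17/79 = 0.2152


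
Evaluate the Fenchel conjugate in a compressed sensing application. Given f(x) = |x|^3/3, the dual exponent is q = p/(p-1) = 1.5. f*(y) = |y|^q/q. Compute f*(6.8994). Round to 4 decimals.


The conjugate exponent q satisfies 1/p + 1/q = 1.
p = 3, so q = 3/(3 - 1) = 1.5
|y|^q = 6.8994^1.5 = 18.1225
f*(6.8994) = 18.1225 / 1.5 = 12.0816


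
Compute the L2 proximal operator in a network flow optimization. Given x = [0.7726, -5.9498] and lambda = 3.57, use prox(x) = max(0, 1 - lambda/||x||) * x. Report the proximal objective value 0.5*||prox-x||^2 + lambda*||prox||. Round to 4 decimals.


Step 1: Compute ||x||.
||x|| = 5.9998
Step 2: Compute scaling factor.
scale = max(0, 1 - 3.57/5.9998) = 0.405
Step 3: prox(x) = [0.3129, -2.4095]
||prox(x)|| = 2.4298
Step 4: Proximal objective.
0.5*||prox-x||^2 = 6.3725
lambda*||prox|| = 8.6744
Total = 15.0467


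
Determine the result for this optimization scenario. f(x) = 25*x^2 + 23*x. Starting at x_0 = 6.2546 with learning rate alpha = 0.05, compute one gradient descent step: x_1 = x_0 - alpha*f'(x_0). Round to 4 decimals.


We compute the gradient at x_0 and apply the update.
f'(x) = 50*x + 23
f'(6.2546) = 50*6.2546 + 23 = 335.73
x_1 = 6.2546 - 0.05*335.73 = -10.5319


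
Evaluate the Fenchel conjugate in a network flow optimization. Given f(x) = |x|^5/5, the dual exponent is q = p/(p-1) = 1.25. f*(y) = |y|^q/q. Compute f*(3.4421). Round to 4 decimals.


The conjugate exponent q satisfies 1/p + 1/q = 1.
p = 5, so q = 5/(5 - 1) = 1.25
|y|^q = 3.4421^1.25 = 4.6885
f*(3.4421) = 4.6885 / 1.25 = 3.7508
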